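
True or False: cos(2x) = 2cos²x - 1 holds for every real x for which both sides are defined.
True.

Claim: cos(2x) = 2cos²x - 1.
Reasoning: cos(2x) = cos²x - sin²x. Replace sin²x by 1 - cos²x: cos²x - (1 - cos²x) = 2cos²x - 1.
So the two sides agree for every real x for which both sides are defined.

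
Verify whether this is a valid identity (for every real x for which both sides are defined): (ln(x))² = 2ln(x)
No, this is NOT an identity.

Claim: (ln(x))² = 2ln(x).
Test a specific point where both sides are defined: x = 3.
LHS = (ln(x))² ≈ 1.2069
RHS = 2ln(x) ≈ 2.1972
Since 1.2069 ≠ 2.1972, the equation fails at this point, so it cannot hold for every real x for which both sides are defined.
2ln(x) equals ln(x²), which is not the same as (ln x)².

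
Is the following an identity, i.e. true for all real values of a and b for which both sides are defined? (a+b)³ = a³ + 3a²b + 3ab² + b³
Yes, this is an identity.

Claim: (a+b)³ = a³ + 3a²b + 3ab² + b³.
Reasoning: (a+b)³ = (a+b)(a+b)² = (a+b)(a² + 2ab + b²) = a³ + 2a²b + ab² + a²b + 2ab² + b³ = a³ + 3a²b + 3ab² + b³.
So the two sides agree for all real values of a and b for which both sides are defined.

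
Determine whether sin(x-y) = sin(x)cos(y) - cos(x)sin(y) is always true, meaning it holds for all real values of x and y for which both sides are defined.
Claim: sin(x-y) = sin(x)cos(y) - cos(x)sin(y).
Reasoning: Replace y by -y in sin(x+y) = sin(x)cos(y) + cos(x)sin(y) and use cos(-y) = cos(y), sin(-y) = -sin(y): sin(x-y) = sin(x)cos(y) - cos(x)sin(y).
So the two sides agree for all real values of x and y for which both sides are defined.

Conclusion: Yes, this is an identity.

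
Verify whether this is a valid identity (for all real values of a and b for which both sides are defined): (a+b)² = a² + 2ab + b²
Yes, this is an identity.

Claim: (a+b)² = a² + 2ab + b².
Reasoning: Expand: (a+b)² = (a+b)(a+b) = a·a + a·b + b·a + b·b = a² + 2ab + b².
So the two sides agree for all real values of a and b for which both sides are defined.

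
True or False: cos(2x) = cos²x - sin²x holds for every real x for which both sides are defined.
Claim: cos(2x) = cos²x - sin²x.
Reasoning: Put y = x in the addition formula cos(x+y) = cos(x)cos(y) - sin(x)sin(y): cos(2x) = cos²x - sin²x.
So the two sides agree for every real x for which both sides are defined.

Conclusion: True.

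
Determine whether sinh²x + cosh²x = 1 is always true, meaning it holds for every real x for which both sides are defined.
Claim: sinh²x + cosh²x = 1.
Test a specific point where both sides are defined: x = 4.
LHS = sinh²x + cosh²x ≈ 1490.4792
RHS = 1 ≈ 1.0000
Since 1490.4792 ≠ 1.0000, the equation fails at this point, so it cannot hold for every real x for which both sides are defined.
The correct hyperbolic identity is cosh²x - sinh²x = 1 (a difference); the sum sinh²x + cosh²x equals cosh(2x).

Conclusion: No, this is NOT an identity.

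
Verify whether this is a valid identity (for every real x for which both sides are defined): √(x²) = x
Claim: √(x²) = x.
Test a specific point where both sides are defined: x = -1.
LHS = √(x²) ≈ 1.0000
RHS = x ≈ -1.0000
Since 1.0000 ≠ -1.0000, the equation fails at this point, so it cannot hold for every real x for which both sides are defined.
√(x²) = |x|, which differs from x whenever x < 0 (both sides are defined for every real x).

Conclusion: No, this is NOT an identity.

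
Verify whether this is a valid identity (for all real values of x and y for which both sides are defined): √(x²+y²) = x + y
No, this is NOT an identity.

Claim: √(x²+y²) = x + y.
Test a specific point where both sides are defined: x = 5, y = 4.
LHS = √(x²+y²) ≈ 6.4031
RHS = x + y ≈ 9.0000
Since 6.4031 ≠ 9.0000, the equation fails at this point, so it cannot hold for all real values of x and y for which both sides are defined.
(x+y)² = x² + 2xy + y², not x² + y², so the square root does not split this way.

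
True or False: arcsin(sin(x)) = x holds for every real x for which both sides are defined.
Claim: arcsin(sin(x)) = x.
Test a specific point where both sides are defined: x = π.
LHS = arcsin(sin(x)) ≈ 0.0000
RHS = x ≈ 3.1416
Since 0.0000 ≠ 3.1416, the equation fails at this point, so it cannot hold for every real x for which both sides are defined.
arcsin only returns values in [-π/2, π/2], so arcsin(sin(x)) = x holds only for x in that interval, not for all real x.

Conclusion: False.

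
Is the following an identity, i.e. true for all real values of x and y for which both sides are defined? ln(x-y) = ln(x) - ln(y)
No, this is NOT an identity.

Claim: ln(x-y) = ln(x) - ln(y).
Test a specific point where both sides are defined: x = 3, y = 2.
LHS = ln(x-y) ≈ 0.0000
RHS = ln(x) - ln(y) ≈ 0.4055
Since 0.0000 ≠ 0.4055, the equation fails at this point, so it cannot hold for all real values of x and y for which both sides are defined.
ln(x) - ln(y) = ln(x/y), not ln(x-y).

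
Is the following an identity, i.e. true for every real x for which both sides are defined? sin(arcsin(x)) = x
Claim: sin(arcsin(x)) = x.
Reasoning: For -1 ≤ x ≤ 1 (where arcsin is defined), arcsin(x) is by definition an angle whose sine equals x. Taking the sine of that angle returns x. (Note the other order, arcsin(sin x) = x, is NOT an identity.)
So the two sides agree for every real x for which both sides are defined.

Conclusion: Yes, this is an identity.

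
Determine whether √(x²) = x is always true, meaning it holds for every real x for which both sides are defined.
No, this is NOT an identity.

Claim: √(x²) = x.
Test a specific point where both sides are defined: x = -3.
LHS = √(x²) ≈ 3.0000
RHS = x ≈ -3.0000
Since 3.0000 ≠ -3.0000, the equation fails at this point, so it cannot hold for every real x for which both sides are defined.
√(x²) = |x|, which differs from x whenever x < 0 (both sides are defined for every real x).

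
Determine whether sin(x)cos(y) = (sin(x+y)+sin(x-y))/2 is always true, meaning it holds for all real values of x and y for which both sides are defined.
Yes, this is an identity.

Claim: sin(x)cos(y) = (sin(x+y)+sin(x-y))/2.
Reasoning: sin(x+y) = sin(x)cos(y) + cos(x)sin(y) and sin(x-y) = sin(x)cos(y) - cos(x)sin(y). Adding, sin(x+y) + sin(x-y) = 2sin(x)cos(y); divide by 2.
So the two sides agree for all real values of x and y for which both sides are defined.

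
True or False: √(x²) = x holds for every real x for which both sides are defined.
False.

Claim: √(x²) = x.
Test a specific point where both sides are defined: x = -2.
LHS = √(x²) ≈ 2.0000
RHS = x ≈ -2.0000
Since 2.0000 ≠ -2.0000, the equation fails at this point, so it cannot hold for every real x for which both sides are defined.
√(x²) = |x|, which differs from x whenever x < 0 (both sides are defined for every real x).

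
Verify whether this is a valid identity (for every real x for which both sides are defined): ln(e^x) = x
Yes, this is an identity.

Claim: ln(e^x) = x.
Reasoning: ln is the inverse of the exponential: ln(e^x) asks for the exponent p with e^p = e^x, and since e^p is one-to-one that exponent is p = x.
So the two sides agree for every real x for which both sides are defined.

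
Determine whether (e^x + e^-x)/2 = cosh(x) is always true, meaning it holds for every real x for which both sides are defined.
Yes, this is an identity.

Claim: (e^x + e^-x)/2 = cosh(x).
Reasoning: This is exactly the definition of the hyperbolic cosine: cosh(x) := (e^x + e^-x)/2.
So the two sides agree for every real x for which both sides are defined.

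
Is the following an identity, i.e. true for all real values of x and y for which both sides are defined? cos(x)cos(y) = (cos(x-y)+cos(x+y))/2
Yes, this is an identity.

Claim: cos(x)cos(y) = (cos(x-y)+cos(x+y))/2.
Reasoning: cos(x-y) = cos(x)cos(y) + sin(x)sin(y) and cos(x+y) = cos(x)cos(y) - sin(x)sin(y). Adding, cos(x-y) + cos(x+y) = 2cos(x)cos(y); divide by 2.
So the two sides agree for all real values of x and y for which both sides are defined.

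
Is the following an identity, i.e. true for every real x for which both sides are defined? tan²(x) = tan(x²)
Claim: tan²(x) = tan(x²).
Test a specific point where both sides are defined: x = π/3.
LHS = tan²(x) ≈ 3.0000
RHS = tan(x²) ≈ 1.9485
Since 3.0000 ≠ 1.9485, the equation fails at this point, so it cannot hold for every real x for which both sides are defined.
tan²(x) means (tan x)², squaring the output; tan(x²) squares the input. These are different functions.

Conclusion: No, this is NOT an identity.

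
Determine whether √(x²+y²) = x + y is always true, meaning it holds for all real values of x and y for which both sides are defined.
No, this is NOT an identity.

Claim: √(x²+y²) = x + y.
Test a specific point where both sides are defined: x = -3, y = -2.
LHS = √(x²+y²) ≈ 3.6056
RHS = x + y ≈ -5.0000
Since 3.6056 ≠ -5.0000, the equation fails at this point, so it cannot hold for all real values of x and y for which both sides are defined.
(x+y)² = x² + 2xy + y², not x² + y², so the square root does not split this way.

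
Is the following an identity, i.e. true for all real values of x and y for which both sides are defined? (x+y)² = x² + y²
No, this is NOT an identity.

Claim: (x+y)² = x² + y².
Test a specific point where both sides are defined: x = 4, y = -3.
LHS = (x+y)² ≈ 1.0000
RHS = x² + y² ≈ 25.0000
Since 1.0000 ≠ 25.0000, the equation fails at this point, so it cannot hold for all real values of x and y for which both sides are defined.
The correct expansion is (x+y)² = x² + 2xy + y²; the cross term 2xy is missing.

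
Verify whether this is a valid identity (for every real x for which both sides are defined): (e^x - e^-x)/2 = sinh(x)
Claim: (e^x - e^-x)/2 = sinh(x).
Reasoning: This is exactly the definition of the hyperbolic sine: sinh(x) := (e^x - e^-x)/2.
So the two sides agree for every real x for which both sides are defined.

Conclusion: Yes, this is an identity.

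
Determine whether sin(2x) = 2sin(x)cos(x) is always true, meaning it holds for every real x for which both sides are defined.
Claim: sin(2x) = 2sin(x)cos(x).
Reasoning: Put y = x in the addition formula sin(x+y) = sin(x)cos(y) + cos(x)sin(y): sin(2x) = sin(x)cos(x) + cos(x)sin(x) = 2sin(x)cos(x).
So the two sides agree for every real x for which both sides are defined.

Conclusion: Yes, this is an identity.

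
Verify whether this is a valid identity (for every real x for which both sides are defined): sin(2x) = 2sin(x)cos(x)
Claim: sin(2x) = 2sin(x)cos(x).
Reasoning: Put y = x in the addition formula sin(x+y) = sin(x)cos(y) + cos(x)sin(y): sin(2x) = sin(x)cos(x) + cos(x)sin(x) = 2sin(x)cos(x).
So the two sides agree for every real x for which both sides are defined.

Conclusion: Yes, this is an identity.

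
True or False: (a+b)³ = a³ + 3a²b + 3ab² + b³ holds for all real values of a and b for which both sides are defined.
True.

Claim: (a+b)³ = a³ + 3a²b + 3ab² + b³.
Reasoning: (a+b)³ = (a+b)(a+b)² = (a+b)(a² + 2ab + b²) = a³ + 2a²b + ab² + a²b + 2ab² + b³ = a³ + 3a²b + 3ab² + b³.
So the two sides agree for all real values of a and b for which both sides are defined.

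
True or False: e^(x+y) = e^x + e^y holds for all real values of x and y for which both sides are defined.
False.

Claim: e^(x+y) = e^x + e^y.
Test a specific point where both sides are defined: x = 4, y = -1.
LHS = e^(x+y) ≈ 20.0855
RHS = e^x + e^y ≈ 54.9660
Since 20.0855 ≠ 54.9660, the equation fails at this point, so it cannot hold for all real values of x and y for which both sides are defined.
The correct rule is e^(x+y) = e^x · e^y (a product, not a sum).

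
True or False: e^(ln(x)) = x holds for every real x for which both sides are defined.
Claim: e^(ln(x)) = x.
Reasoning: For x > 0, ln(x) is by definition the exponent p such that e^p = x. Raising e to that exponent therefore returns x: e^(ln x) = x.
So the two sides agree for every real x for which both sides are defined.

Conclusion: True.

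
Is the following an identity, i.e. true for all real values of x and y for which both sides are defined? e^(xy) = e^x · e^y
Claim: e^(xy) = e^x · e^y.
Test a specific point where both sides are defined: x = 1, y = 2.
LHS = e^(xy) ≈ 7.3891
RHS = e^x · e^y ≈ 20.0855
Since 7.3891 ≠ 20.0855, the equation fails at this point, so it cannot hold for all real values of x and y for which both sides are defined.
e^x · e^y = e^(x+y), not e^(xy).

Conclusion: No, this is NOT an identity.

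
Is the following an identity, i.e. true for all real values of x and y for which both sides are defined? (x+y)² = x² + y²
No, this is NOT an identity.

Claim: (x+y)² = x² + y².
Test a specific point where both sides are defined: x = 1, y = -3.
LHS = (x+y)² ≈ 4.0000
RHS = x² + y² ≈ 10.0000
Since 4.0000 ≠ 10.0000, the equation fails at this point, so it cannot hold for all real values of x and y for which both sides are defined.
The correct expansion is (x+y)² = x² + 2xy + y²; the cross term 2xy is missing.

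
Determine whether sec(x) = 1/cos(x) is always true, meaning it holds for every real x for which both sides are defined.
Claim: sec(x) = 1/cos(x).
Reasoning: sec(x) is by definition the reciprocal of cos(x), wherever cos(x) ≠ 0.
So the two sides agree for every real x for which both sides are defined.

Conclusion: Yes, this is an identity.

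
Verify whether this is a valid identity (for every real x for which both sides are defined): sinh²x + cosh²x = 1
No, this is NOT an identity.

Claim: sinh²x + cosh²x = 1.
Test a specific point where both sides are defined: x = -1.
LHS = sinh²x + cosh²x ≈ 3.7622
RHS = 1 ≈ 1.0000
Since 3.7622 ≠ 1.0000, the equation fails at this point, so it cannot hold for every real x for which both sides are defined.
The correct hyperbolic identity is cosh²x - sinh²x = 1 (a difference); the sum sinh²x + cosh²x equals cosh(2x).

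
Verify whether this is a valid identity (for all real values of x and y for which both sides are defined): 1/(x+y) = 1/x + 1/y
No, this is NOT an identity.

Claim: 1/(x+y) = 1/x + 1/y.
Test a specific point where both sides are defined: x = 3/2, y = 1/2.
LHS = 1/(x+y) ≈ 0.5000
RHS = 1/x + 1/y ≈ 2.6667
Since 0.5000 ≠ 2.6667, the equation fails at this point, so it cannot hold for all real values of x and y for which both sides are defined.
1/x + 1/y = (x+y)/(xy), which is not 1/(x+y).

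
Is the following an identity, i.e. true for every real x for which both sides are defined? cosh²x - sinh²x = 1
Yes, this is an identity.

Claim: cosh²x - sinh²x = 1.
Reasoning: With cosh(x) = (e^x + e^-x)/2 and sinh(x) = (e^x - e^-x)/2: cosh²x = (e^(2x) + 2 + e^(-2x))/4 and sinh²x = (e^(2x) - 2 + e^(-2x))/4. Subtracting leaves 4/4 = 1.
So the two sides agree for every real x for which both sides are defined.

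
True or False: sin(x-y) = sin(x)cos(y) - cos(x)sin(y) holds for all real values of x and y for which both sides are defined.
True.

Claim: sin(x-y) = sin(x)cos(y) - cos(x)sin(y).
Reasoning: Replace y by -y in sin(x+y) = sin(x)cos(y) + cos(x)sin(y) and use cos(-y) = cos(y), sin(-y) = -sin(y): sin(x-y) = sin(x)cos(y) - cos(x)sin(y).
So the two sides agree for all real values of x and y for which both sides are defined.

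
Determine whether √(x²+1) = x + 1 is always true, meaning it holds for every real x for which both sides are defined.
Claim: √(x²+1) = x + 1.
Test a specific point where both sides are defined: x = 1/2.
LHS = √(x²+1) ≈ 1.1180
RHS = x + 1 ≈ 1.5000
Since 1.1180 ≠ 1.5000, the equation fails at this point, so it cannot hold for every real x for which both sides are defined.
(x+1)² = x² + 2x + 1 ≠ x² + 1 unless x = 0.

Conclusion: No, this is NOT an identity.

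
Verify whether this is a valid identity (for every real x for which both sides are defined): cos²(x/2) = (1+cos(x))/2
Yes, this is an identity.

Claim: cos²(x/2) = (1+cos(x))/2.
Reasoning: Use cos(2θ) = 2cos²θ - 1 with θ = x/2: cos(x) = 2cos²(x/2) - 1. Solving for cos²(x/2) gives (1 + cos(x))/2.
So the two sides agree for every real x for which both sides are defined.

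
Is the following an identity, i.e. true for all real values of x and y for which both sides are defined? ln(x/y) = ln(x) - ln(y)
Yes, this is an identity.

Claim: ln(x/y) = ln(x) - ln(y).
Reasoning: Both sides are simultaneously defined only when x, y > 0. Write x = e^p, y = e^q. Then x/y = e^(p-q), so ln(x/y) = p - q = ln(x) - ln(y).
So the two sides agree for all real values of x and y for which both sides are defined.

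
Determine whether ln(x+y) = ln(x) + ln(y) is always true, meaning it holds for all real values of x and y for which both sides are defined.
Claim: ln(x+y) = ln(x) + ln(y).
Test a specific point where both sides are defined: x = 4, y = 4.
LHS = ln(x+y) ≈ 2.0794
RHS = ln(x) + ln(y) ≈ 2.7726
Since 2.0794 ≠ 2.7726, the equation fails at this point, so it cannot hold for all real values of x and y for which both sides are defined.
ln(x) + ln(y) = ln(xy), not ln(x+y).

Conclusion: No, this is NOT an identity.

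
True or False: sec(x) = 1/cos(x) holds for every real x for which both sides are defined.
Claim: sec(x) = 1/cos(x).
Reasoning: sec(x) is by definition the reciprocal of cos(x), wherever cos(x) ≠ 0.
So the two sides agree for every real x for which both sides are defined.

Conclusion: True.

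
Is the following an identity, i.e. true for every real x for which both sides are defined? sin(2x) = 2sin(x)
Claim: sin(2x) = 2sin(x).
Test a specific point where both sides are defined: x = -π/3.
LHS = sin(2x) ≈ -0.8660
RHS = 2sin(x) ≈ -1.7321
Since -0.8660 ≠ -1.7321, the equation fails at this point, so it cannot hold for every real x for which both sides are defined.
The correct double-angle formula is sin(2x) = 2sin(x)cos(x).

Conclusion: No, this is NOT an identity.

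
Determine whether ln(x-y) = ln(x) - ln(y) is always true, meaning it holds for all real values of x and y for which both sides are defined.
No, this is NOT an identity.

Claim: ln(x-y) = ln(x) - ln(y).
Test a specific point where both sides are defined: x = 4, y = 1/2.
LHS = ln(x-y) ≈ 1.2528
RHS = ln(x) - ln(y) ≈ 2.0794
Since 1.2528 ≠ 2.0794, the equation fails at this point, so it cannot hold for all real values of x and y for which both sides are defined.
ln(x) - ln(y) = ln(x/y), not ln(x-y).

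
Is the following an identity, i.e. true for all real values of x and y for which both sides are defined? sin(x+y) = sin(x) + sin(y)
Claim: sin(x+y) = sin(x) + sin(y).
Test a specific point where both sides are defined: x = π/6, y = π/3.
LHS = sin(x+y) ≈ 1.0000
RHS = sin(x) + sin(y) ≈ 1.3660
Since 1.0000 ≠ 1.3660, the equation fails at this point, so it cannot hold for all real values of x and y for which both sides are defined.
The correct expansion is sin(x+y) = sin(x)cos(y) + cos(x)sin(y); sine is not additive.

Conclusion: No, this is NOT an identity.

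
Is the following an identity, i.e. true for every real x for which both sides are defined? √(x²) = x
No, this is NOT an identity.

Claim: √(x²) = x.
Test a specific point where both sides are defined: x = -2.
LHS = √(x²) ≈ 2.0000
RHS = x ≈ -2.0000
Since 2.0000 ≠ -2.0000, the equation fails at this point, so it cannot hold for every real x for which both sides are defined.
√(x²) = |x|, which differs from x whenever x < 0 (both sides are defined for every real x).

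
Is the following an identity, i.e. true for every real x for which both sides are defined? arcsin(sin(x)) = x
Claim: arcsin(sin(x)) = x.
Test a specific point where both sides are defined: x = 3π/4.
LHS = arcsin(sin(x)) ≈ 0.7854
RHS = x ≈ 2.3562
Since 0.7854 ≠ 2.3562, the equation fails at this point, so it cannot hold for every real x for which both sides are defined.
arcsin only returns values in [-π/2, π/2], so arcsin(sin(x)) = x holds only for x in that interval, not for all real x.

Conclusion: No, this is NOT an identity.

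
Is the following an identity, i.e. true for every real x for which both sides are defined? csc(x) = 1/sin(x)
Yes, this is an identity.

Claim: csc(x) = 1/sin(x).
Reasoning: csc(x) is by definition the reciprocal of sin(x), wherever sin(x) ≠ 0.
So the two sides agree for every real x for which both sides are defined.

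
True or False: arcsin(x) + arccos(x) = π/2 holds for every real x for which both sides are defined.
Claim: arcsin(x) + arccos(x) = π/2.
Reasoning: Both sides are defined for -1 ≤ x ≤ 1. Let θ = arcsin(x), so sin θ = x and θ ∈ [-π/2, π/2]. Then cos(π/2 - θ) = sin θ = x and π/2 - θ ∈ [0, π], which is exactly the range of arccos, so arccos(x) = π/2 - θ. Adding: arcsin(x) + arccos(x) = θ + (π/2 - θ) = π/2.
So the two sides agree for every real x for which both sides are defined.

Conclusion: True.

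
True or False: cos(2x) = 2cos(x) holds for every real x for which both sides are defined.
Claim: cos(2x) = 2cos(x).
Test a specific point where both sides are defined: x = π.
LHS = cos(2x) ≈ 1.0000
RHS = 2cos(x) ≈ -2.0000
Since 1.0000 ≠ -2.0000, the equation fails at this point, so it cannot hold for every real x for which both sides are defined.
The correct double-angle formula is cos(2x) = cos²x - sin²x.

Conclusion: False.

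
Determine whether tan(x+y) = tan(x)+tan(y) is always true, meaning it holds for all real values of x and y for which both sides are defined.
Claim: tan(x+y) = tan(x)+tan(y).
Test a specific point where both sides are defined: x = π/4, y = -π/6.
LHS = tan(x+y) ≈ 0.2679
RHS = tan(x)+tan(y) ≈ 0.4226
Since 0.2679 ≠ 0.4226, the equation fails at this point, so it cannot hold for all real values of x and y for which both sides are defined.
The correct formula is tan(x+y) = (tan(x) + tan(y))/(1 - tan(x)tan(y)).

Conclusion: No, this is NOT an identity.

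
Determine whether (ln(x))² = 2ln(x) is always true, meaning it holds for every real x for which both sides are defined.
No, this is NOT an identity.

Claim: (ln(x))² = 2ln(x).
Test a specific point where both sides are defined: x = 3.
LHS = (ln(x))² ≈ 1.2069
RHS = 2ln(x) ≈ 2.1972
Since 1.2069 ≠ 2.1972, the equation fails at this point, so it cannot hold for every real x for which both sides are defined.
2ln(x) equals ln(x²), which is not the same as (ln x)².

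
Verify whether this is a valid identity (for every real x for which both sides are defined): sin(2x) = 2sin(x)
No, this is NOT an identity.

Claim: sin(2x) = 2sin(x).
Test a specific point where both sides are defined: x = 3π/4.
LHS = sin(2x) ≈ -1.0000
RHS = 2sin(x) ≈ 1.4142
Since -1.0000 ≠ 1.4142, the equation fails at this point, so it cannot hold for every real x for which both sides are defined.
The correct double-angle formula is sin(2x) = 2sin(x)cos(x).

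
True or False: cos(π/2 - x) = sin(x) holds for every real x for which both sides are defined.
True.

Claim: cos(π/2 - x) = sin(x).
Reasoning: Use cos(u - v) = cos(u)cos(v) + sin(u)sin(v) with u = π/2, v = x: cos(π/2)cos(x) + sin(π/2)sin(x) = 0·cos(x) + 1·sin(x) = sin(x).
So the two sides agree for every real x for which both sides are defined.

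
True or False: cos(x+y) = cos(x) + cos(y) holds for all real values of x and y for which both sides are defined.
Claim: cos(x+y) = cos(x) + cos(y).
Test a specific point where both sides are defined: x = π/6, y = 3π/4.
LHS = cos(x+y) ≈ -0.9659
RHS = cos(x) + cos(y) ≈ 0.1589
Since -0.9659 ≠ 0.1589, the equation fails at this point, so it cannot hold for all real values of x and y for which both sides are defined.
The correct expansion is cos(x+y) = cos(x)cos(y) - sin(x)sin(y); cosine is not additive.

Conclusion: False.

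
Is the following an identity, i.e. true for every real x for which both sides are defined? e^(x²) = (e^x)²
No, this is NOT an identity.

Claim: e^(x²) = (e^x)².
Test a specific point where both sides are defined: x = 1.
LHS = e^(x²) ≈ 2.7183
RHS = (e^x)² ≈ 7.3891
Since 2.7183 ≠ 7.3891, the equation fails at this point, so it cannot hold for every real x for which both sides are defined.
(e^x)² = e^(2x), and 2x ≠ x² in general.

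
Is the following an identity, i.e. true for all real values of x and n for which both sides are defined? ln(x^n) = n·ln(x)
Yes, this is an identity.

Claim: ln(x^n) = n·ln(x).
Reasoning: The right side requires x > 0. For x > 0, x^n = (e^(ln x))^n = e^(n·ln x), so taking ln of both sides gives ln(x^n) = n·ln(x).
So the two sides agree for all real values of x and n for which both sides are defined.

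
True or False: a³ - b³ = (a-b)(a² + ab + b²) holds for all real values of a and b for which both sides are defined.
True.

Claim: a³ - b³ = (a-b)(a² + ab + b²).
Reasoning: Expand the right side: (a-b)(a² + ab + b²) = a³ + a²b + ab² - a²b - ab² - b³ = a³ - b³ (the middle terms cancel in pairs).
So the two sides agree for all real values of a and b for which both sides are defined.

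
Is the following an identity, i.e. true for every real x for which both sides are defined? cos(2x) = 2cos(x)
No, this is NOT an identity.

Claim: cos(2x) = 2cos(x).
Test a specific point where both sides are defined: x = -π/3.
LHS = cos(2x) ≈ -0.5000
RHS = 2cos(x) ≈ 1.0000
Since -0.5000 ≠ 1.0000, the equation fails at this point, so it cannot hold for every real x for which both sides are defined.
The correct double-angle formula is cos(2x) = cos²x - sin²x.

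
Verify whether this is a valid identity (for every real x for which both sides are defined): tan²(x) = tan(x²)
No, this is NOT an identity.

Claim: tan²(x) = tan(x²).
Test a specific point where both sides are defined: x = -π/6.
LHS = tan²(x) ≈ 0.3333
RHS = tan(x²) ≈ 0.2812
Since 0.3333 ≠ 0.2812, the equation fails at this point, so it cannot hold for every real x for which both sides are defined.
tan²(x) means (tan x)², squaring the output; tan(x²) squares the input. These are different functions.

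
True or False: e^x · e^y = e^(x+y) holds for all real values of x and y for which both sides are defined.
True.

Claim: e^x · e^y = e^(x+y).
Reasoning: This is the law of exponents for a common base: multiplying powers adds exponents. E.g. from the series, (Σ x^j/j!)(Σ y^k/k!) = Σ_m (Σ_{j+k=m} x^j y^k/(j!k!)) = Σ_m (x+y)^m/m! by the binomial theorem.
So the two sides agree for all real values of x and y for which both sides are defined.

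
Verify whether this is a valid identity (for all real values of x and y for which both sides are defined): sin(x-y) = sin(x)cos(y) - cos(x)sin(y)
Claim: sin(x-y) = sin(x)cos(y) - cos(x)sin(y).
Reasoning: Replace y by -y in sin(x+y) = sin(x)cos(y) + cos(x)sin(y) and use cos(-y) = cos(y), sin(-y) = -sin(y): sin(x-y) = sin(x)cos(y) - cos(x)sin(y).
So the two sides agree for all real values of x and y for which both sides are defined.

Conclusion: Yes, this is an identity.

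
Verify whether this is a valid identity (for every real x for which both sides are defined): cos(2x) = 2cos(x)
Claim: cos(2x) = 2cos(x).
Test a specific point where both sides are defined: x = π.
LHS = cos(2x) ≈ 1.0000
RHS = 2cos(x) ≈ -2.0000
Since 1.0000 ≠ -2.0000, the equation fails at this point, so it cannot hold for every real x for which both sides are defined.
The correct double-angle formula is cos(2x) = cos²x - sin²x.

Conclusion: No, this is NOT an identity.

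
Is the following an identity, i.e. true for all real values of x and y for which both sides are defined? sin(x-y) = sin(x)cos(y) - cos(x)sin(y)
Claim: sin(x-y) = sin(x)cos(y) - cos(x)sin(y).
Reasoning: Replace y by -y in sin(x+y) = sin(x)cos(y) + cos(x)sin(y) and use cos(-y) = cos(y), sin(-y) = -sin(y): sin(x-y) = sin(x)cos(y) - cos(x)sin(y).
So the two sides agree for all real values of x and y for which both sides are defined.

Conclusion: Yes, this is an identity.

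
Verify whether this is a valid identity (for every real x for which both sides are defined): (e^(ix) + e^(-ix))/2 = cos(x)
Yes, this is an identity.

Claim: (e^(ix) + e^(-ix))/2 = cos(x).
Reasoning: By Euler's formula e^(ix) = cos(x) + i·sin(x) and e^(-ix) = cos(x) - i·sin(x). Adding cancels the sine terms: e^(ix) + e^(-ix) = 2cos(x); divide by 2.
So the two sides agree for every real x for which both sides are defined.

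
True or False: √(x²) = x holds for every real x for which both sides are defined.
False.

Claim: √(x²) = x.
Test a specific point where both sides are defined: x = -3.
LHS = √(x²) ≈ 3.0000
RHS = x ≈ -3.0000
Since 3.0000 ≠ -3.0000, the equation fails at this point, so it cannot hold for every real x for which both sides are defined.
√(x²) = |x|, which differs from x whenever x < 0 (both sides are defined for every real x).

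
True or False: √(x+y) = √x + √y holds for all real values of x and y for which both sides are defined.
Claim: √(x+y) = √x + √y.
Test a specific point where both sides are defined: x = 2, y = 1/2.
LHS = √(x+y) ≈ 1.5811
RHS = √x + √y ≈ 2.1213
Since 1.5811 ≠ 2.1213, the equation fails at this point, so it cannot hold for all real values of x and y for which both sides are defined.
Squaring the right side gives x + 2√(xy) + y, not x + y.

Conclusion: False.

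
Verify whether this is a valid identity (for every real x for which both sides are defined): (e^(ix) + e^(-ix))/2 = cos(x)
Claim: (e^(ix) + e^(-ix))/2 = cos(x).
Reasoning: By Euler's formula e^(ix) = cos(x) + i·sin(x) and e^(-ix) = cos(x) - i·sin(x). Adding cancels the sine terms: e^(ix) + e^(-ix) = 2cos(x); divide by 2.
So the two sides agree for every real x for which both sides are defined.

Conclusion: Yes, this is an identity.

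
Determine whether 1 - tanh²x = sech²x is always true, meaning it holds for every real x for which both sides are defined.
Yes, this is an identity.

Claim: 1 - tanh²x = sech²x.
Reasoning: Divide cosh²x - sinh²x = 1 through by cosh²x (never zero): 1 - tanh²x = 1/cosh²x = sech²x.
So the two sides agree for every real x for which both sides are defined.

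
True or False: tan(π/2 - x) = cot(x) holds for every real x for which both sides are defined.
True.

Claim: tan(π/2 - x) = cot(x).
Reasoning: tan(π/2 - x) = sin(π/2 - x)/cos(π/2 - x) = cos(x)/sin(x) = cot(x), using the cofunction identities sin(π/2 - x) = cos(x) and cos(π/2 - x) = sin(x).
So the two sides agree for every real x for which both sides are defined.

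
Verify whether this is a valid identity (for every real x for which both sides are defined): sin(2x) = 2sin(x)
No, this is NOT an identity.

Claim: sin(2x) = 2sin(x).
Test a specific point where both sides are defined: x = π/3.
LHS = sin(2x) ≈ 0.8660
RHS = 2sin(x) ≈ 1.7321
Since 0.8660 ≠ 1.7321, the equation fails at this point, so it cannot hold for every real x for which both sides are defined.
The correct double-angle formula is sin(2x) = 2sin(x)cos(x).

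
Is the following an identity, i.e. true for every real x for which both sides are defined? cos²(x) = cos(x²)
Claim: cos²(x) = cos(x²).
Test a specific point where both sides are defined: x = π/4.
LHS = cos²(x) ≈ 0.5000
RHS = cos(x²) ≈ 0.8157
Since 0.5000 ≠ 0.8157, the equation fails at this point, so it cannot hold for every real x for which both sides are defined.
cos²(x) means (cos x)², squaring the output; cos(x²) squares the input. These are different functions.

Conclusion: No, this is NOT an identity.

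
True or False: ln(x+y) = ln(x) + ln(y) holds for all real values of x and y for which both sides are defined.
Claim: ln(x+y) = ln(x) + ln(y).
Test a specific point where both sides are defined: x = 1/2, y = 3.
LHS = ln(x+y) ≈ 1.2528
RHS = ln(x) + ln(y) ≈ 0.4055
Since 1.2528 ≠ 0.4055, the equation fails at this point, so it cannot hold for all real values of x and y for which both sides are defined.
ln(x) + ln(y) = ln(xy), not ln(x+y).

Conclusion: False.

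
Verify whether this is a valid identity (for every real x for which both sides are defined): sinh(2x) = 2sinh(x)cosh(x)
Claim: sinh(2x) = 2sinh(x)cosh(x).
Reasoning: 2sinh(x)cosh(x) = 2 · (e^x - e^-x)/2 · (e^x + e^-x)/2 = (e^(2x) - e^(-2x))/2 = sinh(2x).
So the two sides agree for every real x for which both sides are defined.

Conclusion: Yes, this is an identity.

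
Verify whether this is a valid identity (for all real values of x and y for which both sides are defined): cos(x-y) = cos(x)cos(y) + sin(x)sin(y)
Claim: cos(x-y) = cos(x)cos(y) + sin(x)sin(y).
Reasoning: Replace y by -y in cos(x+y) = cos(x)cos(y) - sin(x)sin(y) and use cos(-y) = cos(y), sin(-y) = -sin(y): cos(x-y) = cos(x)cos(y) + sin(x)sin(y).
So the two sides agree for all real values of x and y for which both sides are defined.

Conclusion: Yes, this is an identity.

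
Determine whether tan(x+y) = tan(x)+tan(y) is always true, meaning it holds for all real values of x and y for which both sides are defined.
No, this is NOT an identity.

Claim: tan(x+y) = tan(x)+tan(y).
Test a specific point where both sides are defined: x = -π/4, y = -π/6.
LHS = tan(x+y) ≈ -3.7321
RHS = tan(x)+tan(y) ≈ -1.5774
Since -3.7321 ≠ -1.5774, the equation fails at this point, so it cannot hold for all real values of x and y for which both sides are defined.
The correct formula is tan(x+y) = (tan(x) + tan(y))/(1 - tan(x)tan(y)).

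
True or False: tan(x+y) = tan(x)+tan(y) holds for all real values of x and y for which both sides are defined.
Claim: tan(x+y) = tan(x)+tan(y).
Test a specific point where both sides are defined: x = π/3, y = -π/6.
LHS = tan(x+y) ≈ 0.5774
RHS = tan(x)+tan(y) ≈ 1.1547
Since 0.5774 ≠ 1.1547, the equation fails at this point, so it cannot hold for all real values of x and y for which both sides are defined.
The correct formula is tan(x+y) = (tan(x) + tan(y))/(1 - tan(x)tan(y)).

Conclusion: False.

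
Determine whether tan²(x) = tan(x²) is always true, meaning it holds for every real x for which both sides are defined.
Claim: tan²(x) = tan(x²).
Test a specific point where both sides are defined: x = 3π/4.
LHS = tan²(x) ≈ 1.0000
RHS = tan(x²) ≈ -0.8977
Since 1.0000 ≠ -0.8977, the equation fails at this point, so it cannot hold for every real x for which both sides are defined.
tan²(x) means (tan x)², squaring the output; tan(x²) squares the input. These are different functions.

Conclusion: No, this is NOT an identity.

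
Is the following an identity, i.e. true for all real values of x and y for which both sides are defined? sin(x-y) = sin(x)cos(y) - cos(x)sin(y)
Claim: sin(x-y) = sin(x)cos(y) - cos(x)sin(y).
Reasoning: Replace y by -y in sin(x+y) = sin(x)cos(y) + cos(x)sin(y) and use cos(-y) = cos(y), sin(-y) = -sin(y): sin(x-y) = sin(x)cos(y) - cos(x)sin(y).
So the two sides agree for all real values of x and y for which both sides are defined.

Conclusion: Yes, this is an identity.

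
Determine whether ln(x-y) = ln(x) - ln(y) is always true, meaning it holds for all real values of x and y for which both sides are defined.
No, this is NOT an identity.

Claim: ln(x-y) = ln(x) - ln(y).
Test a specific point where both sides are defined: x = 1, y = 1/2.
LHS = ln(x-y) ≈ -0.6931
RHS = ln(x) - ln(y) ≈ 0.6931
Since -0.6931 ≠ 0.6931, the equation fails at this point, so it cannot hold for all real values of x and y for which both sides are defined.
ln(x) - ln(y) = ln(x/y), not ln(x-y).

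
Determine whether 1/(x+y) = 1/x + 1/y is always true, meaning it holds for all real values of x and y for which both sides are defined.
Claim: 1/(x+y) = 1/x + 1/y.
Test a specific point where both sides are defined: x = -2, y = -1.
LHS = 1/(x+y) ≈ -0.3333
RHS = 1/x + 1/y ≈ -1.5000
Since -0.3333 ≠ -1.5000, the equation fails at this point, so it cannot hold for all real values of x and y for which both sides are defined.
1/x + 1/y = (x+y)/(xy), which is not 1/(x+y).

Conclusion: No, this is NOT an identity.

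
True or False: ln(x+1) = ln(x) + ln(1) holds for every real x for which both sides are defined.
False.

Claim: ln(x+1) = ln(x) + ln(1).
Test a specific point where both sides are defined: x = 5.
LHS = ln(x+1) ≈ 1.7918
RHS = ln(x) + ln(1) ≈ 1.6094
Since 1.7918 ≠ 1.6094, the equation fails at this point, so it cannot hold for every real x for which both sides are defined.
ln(1) = 0, so the right side is just ln(x), which differs from ln(x+1).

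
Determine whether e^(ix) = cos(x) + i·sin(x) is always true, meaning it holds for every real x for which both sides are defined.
Claim: e^(ix) = cos(x) + i·sin(x).
Reasoning: Euler's formula. Expand e^(ix) = Σ (ix)^k / k!. Since i² = -1, the even-k terms are Σ (-1)^m x^(2m)/(2m)! = cos(x) and the odd-k terms are i · Σ (-1)^m x^(2m+1)/(2m+1)! = i·sin(x).
So the two sides agree for every real x for which both sides are defined.

Conclusion: Yes, this is an identity.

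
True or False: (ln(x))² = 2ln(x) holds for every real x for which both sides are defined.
False.

Claim: (ln(x))² = 2ln(x).
Test a specific point where both sides are defined: x = 3/2.
LHS = (ln(x))² ≈ 0.1644
RHS = 2ln(x) ≈ 0.8109
Since 0.1644 ≠ 0.8109, the equation fails at this point, so it cannot hold for every real x for which both sides are defined.
2ln(x) equals ln(x²), which is not the same as (ln x)².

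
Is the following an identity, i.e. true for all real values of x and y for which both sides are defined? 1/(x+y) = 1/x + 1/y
Claim: 1/(x+y) = 1/x + 1/y.
Test a specific point where both sides are defined: x = 2, y = 4.
LHS = 1/(x+y) ≈ 0.1667
RHS = 1/x + 1/y ≈ 0.7500
Since 0.1667 ≠ 0.7500, the equation fails at this point, so it cannot hold for all real values of x and y for which both sides are defined.
1/x + 1/y = (x+y)/(xy), which is not 1/(x+y).

Conclusion: No, this is NOT an identity.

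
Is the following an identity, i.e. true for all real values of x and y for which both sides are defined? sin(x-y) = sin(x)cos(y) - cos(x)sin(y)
Yes, this is an identity.

Claim: sin(x-y) = sin(x)cos(y) - cos(x)sin(y).
Reasoning: Replace y by -y in sin(x+y) = sin(x)cos(y) + cos(x)sin(y) and use cos(-y) = cos(y), sin(-y) = -sin(y): sin(x-y) = sin(x)cos(y) - cos(x)sin(y).
So the two sides agree for all real values of x and y for which both sides are defined.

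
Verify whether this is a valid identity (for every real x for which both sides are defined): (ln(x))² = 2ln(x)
Claim: (ln(x))² = 2ln(x).
Test a specific point where both sides are defined: x = 1/2.
LHS = (ln(x))² ≈ 0.4805
RHS = 2ln(x) ≈ -1.3863
Since 0.4805 ≠ -1.3863, the equation fails at this point, so it cannot hold for every real x for which both sides are defined.
2ln(x) equals ln(x²), which is not the same as (ln x)².

Conclusion: No, this is NOT an identity.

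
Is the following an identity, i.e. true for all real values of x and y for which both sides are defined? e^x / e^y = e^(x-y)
Claim: e^x / e^y = e^(x-y).
Reasoning: 1/e^y = e^(-y), so e^x / e^y = e^x · e^(-y) = e^(x + (-y)) = e^(x-y) by the product rule for exponents.
So the two sides agree for all real values of x and y for which both sides are defined.

Conclusion: Yes, this is an identity.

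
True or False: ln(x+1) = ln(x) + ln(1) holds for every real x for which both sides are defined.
False.

Claim: ln(x+1) = ln(x) + ln(1).
Test a specific point where both sides are defined: x = 5.
LHS = ln(x+1) ≈ 1.7918
RHS = ln(x) + ln(1) ≈ 1.6094
Since 1.7918 ≠ 1.6094, the equation fails at this point, so it cannot hold for every real x for which both sides are defined.
ln(1) = 0, so the right side is just ln(x), which differs from ln(x+1).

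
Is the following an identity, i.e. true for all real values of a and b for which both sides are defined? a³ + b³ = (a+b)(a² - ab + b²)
Claim: a³ + b³ = (a+b)(a² - ab + b²).
Reasoning: Expand the right side: (a+b)(a² - ab + b²) = a³ - a²b + ab² + a²b - ab² + b³ = a³ + b³ (the middle terms cancel in pairs).
So the two sides agree for all real values of a and b for which both sides are defined.

Conclusion: Yes, this is an identity.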